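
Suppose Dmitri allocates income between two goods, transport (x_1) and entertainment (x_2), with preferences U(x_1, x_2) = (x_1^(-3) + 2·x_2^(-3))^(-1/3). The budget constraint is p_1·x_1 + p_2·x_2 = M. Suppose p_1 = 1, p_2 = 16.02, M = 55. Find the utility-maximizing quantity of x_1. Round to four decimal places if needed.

Numerically x_2/x_1 = 0.594418, so x_1* = 55/(1 + 16.02·0.594418) = 5.2269.

x_1* = 5.2269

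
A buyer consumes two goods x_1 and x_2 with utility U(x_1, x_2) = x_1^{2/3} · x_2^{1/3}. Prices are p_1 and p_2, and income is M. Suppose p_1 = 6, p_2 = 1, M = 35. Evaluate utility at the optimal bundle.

MU_x_1/MU_x_2 = (2/3·x_2)/(1/3·x_1); tangency sets this equal to p_1/p_2.
So 2/3·p_2·x_2 = 1/3·p_1·x_1; combined with the budget, a share 2/3 of income goes to x_1.
Demand: x_1*(p_1,p_2,M) = 2/3·M/p_1 and x_2* = 1/3·M/p_2.
At p_1=6, p_2=1, M=35: x_1* = 2/3·35/6 = 3.8889, x_2* = 11.6667.
Utility at the optimum: U(3.8889, 11.6667) = 5.6087.

V = 5.6087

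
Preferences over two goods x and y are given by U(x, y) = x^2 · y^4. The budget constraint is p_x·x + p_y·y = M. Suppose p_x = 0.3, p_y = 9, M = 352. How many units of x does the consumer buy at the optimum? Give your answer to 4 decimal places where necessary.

x* = 391.1111

Demand: x*(p_x,p_y,M) = 1/3·M/p_x and y* = 2/3·M/p_y.
At p_x=0.3, p_y=9, M=352: x* = 1/3·352/0.3 = 391.1111.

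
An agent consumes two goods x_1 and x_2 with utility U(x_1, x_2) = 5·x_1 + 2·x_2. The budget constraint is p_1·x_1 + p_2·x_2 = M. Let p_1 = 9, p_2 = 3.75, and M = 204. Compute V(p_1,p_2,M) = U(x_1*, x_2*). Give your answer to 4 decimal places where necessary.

Perfect substitutes: compare marginal utility per dollar. 5/p_1 vs 2/p_2 → 0.5556 vs 0.5333.
x_1 gives more utility per dollar, so spend all income on x_1: x_1* = M/p_1, x_2* = 0.
Numerically: x_1* = 22.6667, x_2* = 0.
Utility at the optimum: U(22.6667, 0) = 113.3333.

V = 113.3333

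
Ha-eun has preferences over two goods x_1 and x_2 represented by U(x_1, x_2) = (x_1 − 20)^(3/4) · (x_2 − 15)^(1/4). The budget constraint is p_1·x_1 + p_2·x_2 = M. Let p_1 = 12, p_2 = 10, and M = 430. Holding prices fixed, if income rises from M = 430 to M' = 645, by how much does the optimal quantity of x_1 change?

Δx_1* = 13.4375

MRS = 3·(x_2−15)/(x_1−20). Tangency with p_1/p_2 gives x_2−15 = (1/3)·(p_1/p_2)·(x_1−20).
After buying the subsistence bundle (20, 15), a share 0.75 of the remaining income goes to x_1: x_1* = 20 + 0.75·(M − 20p_1 − 15p_2)/p_1.
Discretionary income = 430 − 20·12 − 15·10 = 40; x_1* = 20 + 0.75·40/12 = 22.5.
At M' = 645: x_1* = 35.9375. Change: 35.9375 − 22.5 = 13.4375.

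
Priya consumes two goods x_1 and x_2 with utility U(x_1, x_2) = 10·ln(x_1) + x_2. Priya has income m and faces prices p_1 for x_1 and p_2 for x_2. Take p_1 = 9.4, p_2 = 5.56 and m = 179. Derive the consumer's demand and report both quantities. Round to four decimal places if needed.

Set MRS = p_1/p_2: (10/x_1)/1 = p_1/p_2.
So x_1*(p_1,p_2) = 10·p_2/p_1, independent of income; and x_2* = (m − 10·p_2)/p_2.
At the given prices: x_1* = 10·5.56/9.4 = 5.9149, and x_2* = 22.1942.

x_1* = 5.9149, x_2* = 22.1942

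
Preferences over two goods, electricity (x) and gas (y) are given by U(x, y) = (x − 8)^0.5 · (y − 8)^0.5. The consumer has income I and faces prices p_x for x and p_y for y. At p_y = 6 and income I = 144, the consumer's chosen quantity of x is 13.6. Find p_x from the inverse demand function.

p_x = 5

This is Cobb-Douglas in (x−8, y−8): tangency gives 0.5·p_y·(y−8) = 0.5·p_x·(x−8).
Substituting into the budget: x* = 8 + 0.5·(I − 8·p_x − 8·p_y)/p_x, and y* = 8 + 0.5·(…)/p_y.
Set x* = 13.6 in the demand function and solve for p_x: p_x = 5.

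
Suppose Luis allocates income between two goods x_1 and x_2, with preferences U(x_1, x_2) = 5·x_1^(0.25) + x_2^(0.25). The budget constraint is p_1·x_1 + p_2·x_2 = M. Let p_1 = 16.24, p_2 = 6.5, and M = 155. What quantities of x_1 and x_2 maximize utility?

x_1* = 8.2371, x_2* = 3.2662

From the CES first-order condition, 5·(x_2/x_1)^(0.75) = p_1/p_2.
Hence x_2/x_1 = ((1/5)·p_1/p_2)^(1/(0.75)), i.e. raised to the 4/3 power.
With the ratio pinned down, the budget gives x_1* = M/(p_1 + p_2·(x_2/x_1)) and x_2* = (x_2/x_1)·x_1*.
Numerically x_2/x_1 = 0.396525, so x_1* = 155/(16.24 + 6.5·0.396525) = 8.2371 and x_2* = 0.396525·8.2371 = 3.2662.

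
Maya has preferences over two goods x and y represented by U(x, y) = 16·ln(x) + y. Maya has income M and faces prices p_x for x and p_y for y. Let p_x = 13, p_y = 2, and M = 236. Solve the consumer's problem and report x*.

So x*(p_x,p_y) = 16·p_y/p_x, independent of income; and y* = (M − 16·p_y)/p_y.
At the given prices: x* = 16·2/13 = 2.4615.

x* = 2.4615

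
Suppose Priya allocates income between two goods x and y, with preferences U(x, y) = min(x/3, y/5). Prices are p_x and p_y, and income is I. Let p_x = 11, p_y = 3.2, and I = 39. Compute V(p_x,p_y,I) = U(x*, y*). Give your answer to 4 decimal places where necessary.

Leontief preferences: the optimum is at the kink where x/3 = y/5, i.e. y = (5/3)·x.
Budget: p_x·x + p_y·(5/3)·x = I, so (3·p_x + 5·p_y)·x = 3·I.
Demand: x*(p_x,p_y,I) = 3·I/(3·p_x + 5·p_y), y* = 5·I/(3·p_x + 5·p_y).
Here 3·11 + 5·3.2 = 49, giving x* = 2.3878 and y* = 3.9796.
Utility at the optimum: U(2.3878, 3.9796) = 0.7959.

V = 0.7959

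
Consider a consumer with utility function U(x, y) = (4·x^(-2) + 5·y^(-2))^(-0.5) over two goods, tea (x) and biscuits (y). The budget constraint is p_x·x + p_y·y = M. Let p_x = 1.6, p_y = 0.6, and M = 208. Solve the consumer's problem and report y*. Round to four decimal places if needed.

MRS = MU_x/MU_y = (4/5)·(y/x)^(3). Set equal to p_x/p_y.
Solve for the ratio: y/x = [(5/4)·p_x/p_y]^(1/3).
With the ratio pinned down, the budget gives x* = M/(p_x + p_y·(y/x)) and y* = (y/x)·x*.
Numerically y/x = 1.493802, so x* = 208/(1.6 + 0.6·1.493802) = 83.324 and y* = 1.493802·83.324 = 124.4695.

y* = 124.4695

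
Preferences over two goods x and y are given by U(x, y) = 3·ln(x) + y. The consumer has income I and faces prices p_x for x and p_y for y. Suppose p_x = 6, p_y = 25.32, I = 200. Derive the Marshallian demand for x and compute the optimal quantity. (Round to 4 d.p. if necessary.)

x* = 12.66

At the given prices: x* = 3·25.32/6 = 12.66.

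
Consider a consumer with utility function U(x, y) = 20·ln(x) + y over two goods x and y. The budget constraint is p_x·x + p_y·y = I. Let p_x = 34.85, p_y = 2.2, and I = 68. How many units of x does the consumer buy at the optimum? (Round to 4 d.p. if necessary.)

MU_x = 20/x, MU_y = 1. Tangency: 20/x = p_x/p_y.
So x*(p_x,p_y) = 20·p_y/p_x, independent of income; and y* = (I − 20·p_y)/p_y.
At the given prices: x* = 20·2.2/34.85 = 1.2626.

x* = 1.2626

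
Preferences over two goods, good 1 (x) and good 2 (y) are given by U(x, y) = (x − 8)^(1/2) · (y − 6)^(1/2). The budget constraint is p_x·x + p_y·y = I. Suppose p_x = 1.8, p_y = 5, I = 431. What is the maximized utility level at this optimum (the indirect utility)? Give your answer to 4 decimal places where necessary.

V = 64.4333

This is Cobb-Douglas in (x−8, y−6): tangency gives 0.5·p_y·(y−6) = 0.5·p_x·(x−8).
After buying the subsistence bundle (8, 6), a share 0.5 of the remaining income goes to x: x* = 8 + 0.5·(I − 8p_x − 6p_y)/p_x.
Discretionary income = 431 − 8·1.8 − 6·5 = 386.6; x* = 8 + 0.5·386.6/1.8 = 115.3889; y* = 6 + 0.5·386.6/5 = 44.66.
Utility at the optimum: U(115.3889, 44.66) = 64.4333.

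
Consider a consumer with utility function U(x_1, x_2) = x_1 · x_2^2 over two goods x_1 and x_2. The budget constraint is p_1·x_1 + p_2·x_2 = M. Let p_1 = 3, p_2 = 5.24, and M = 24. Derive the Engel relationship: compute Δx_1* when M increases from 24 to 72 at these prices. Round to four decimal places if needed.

Tangency: MRS = (1/2)·x_2/x_1 = p_1/p_2.
Rearranging, p_2·x_2 = 2·p_1·x_1. Substituting into the budget gives p_1·x_1·(1 + 2) = M.
Demand: x_1*(p_1,p_2,M) = 1/3·M/p_1 and x_2* = 2/3·M/p_2.
At p_1=3, p_2=5.24, M=24: x_1* = 1/3·24/3 = 2.6667.
At M' = 72: x_1* = 8. Change: 8 − 2.6667 = 5.3333.

Δx_1* = 5.3333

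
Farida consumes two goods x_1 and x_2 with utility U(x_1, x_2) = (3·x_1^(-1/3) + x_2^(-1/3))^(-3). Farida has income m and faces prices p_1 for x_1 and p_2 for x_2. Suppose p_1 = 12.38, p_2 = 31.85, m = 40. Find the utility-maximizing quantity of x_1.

Numerically x_2/x_1 = 0.215957, so x_1* = 40/(12.38 + 31.85·0.215957) = 2.077.

x_1* = 2.077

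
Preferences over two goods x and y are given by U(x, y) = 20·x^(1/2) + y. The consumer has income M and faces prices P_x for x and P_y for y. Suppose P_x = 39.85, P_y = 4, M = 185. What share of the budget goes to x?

Utility is quasi-linear in y; the FOC for x is 10/√x = P_x/P_y.
Solve: √x = 10·P_y/P_x, so x*(P_x,P_y) = (10·P_y/P_x)², and y* = (M − P_x·x*)/P_y.
Plugging in: x* = (10·4/39.85)² = 1.0075, y* = 36.2124.
Expenditure on x: 39.85·1.0075 = 40.1506; share = 0.217.

share on x = 0.217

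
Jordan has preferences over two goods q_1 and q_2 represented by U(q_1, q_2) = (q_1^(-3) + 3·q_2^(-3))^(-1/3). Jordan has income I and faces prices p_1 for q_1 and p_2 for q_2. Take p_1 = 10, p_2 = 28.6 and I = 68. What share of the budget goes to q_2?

With the ratio pinned down, the budget gives q_1* = I/(p_1 + p_2·(q_2/q_1)) and q_2* = (q_2/q_1)·q_1*.
Numerically q_2/q_1 = 1.012019, so q_1* = 68/(10 + 28.6·1.012019) = 1.7461 and q_2* = 1.012019·1.7461 = 1.7671.
Expenditure on q_2: 28.6·1.7671 = 50.5389; share = 0.7432.

share on q_2 = 0.7432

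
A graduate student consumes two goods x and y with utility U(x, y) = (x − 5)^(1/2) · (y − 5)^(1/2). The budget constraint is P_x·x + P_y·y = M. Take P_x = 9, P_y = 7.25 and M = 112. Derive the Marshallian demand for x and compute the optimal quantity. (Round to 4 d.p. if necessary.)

x* = 6.7083

This is Cobb-Douglas in (x−5, y−5): tangency gives 0.5·P_y·(y−5) = 0.5·P_x·(x−5).
After buying the subsistence bundle (5, 5), a share 0.5 of the remaining income goes to x: x* = 5 + 0.5·(M − 5P_x − 5P_y)/P_x.
Discretionary income = 112 − 5·9 − 5·7.25 = 30.75; x* = 5 + 0.5·30.75/9 = 6.7083.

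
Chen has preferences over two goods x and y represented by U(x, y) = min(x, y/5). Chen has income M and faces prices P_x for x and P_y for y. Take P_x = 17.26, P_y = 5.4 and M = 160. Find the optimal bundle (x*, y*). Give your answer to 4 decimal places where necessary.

x* = 3.615, y* = 18.075

With perfect complements, no substitution: consume in ratio x:y = 1:5.
Budget: P_x·x + P_y·5·x = M, so (P_x + 5·P_y)·x = M.
Demand: x*(P_x,P_y,M) = M/(P_x + 5·P_y), y* = 5·M/(P_x + 5·P_y).
Here 17.26 + 5·5.4 = 44.26, giving x* = 3.615 and y* = 18.075.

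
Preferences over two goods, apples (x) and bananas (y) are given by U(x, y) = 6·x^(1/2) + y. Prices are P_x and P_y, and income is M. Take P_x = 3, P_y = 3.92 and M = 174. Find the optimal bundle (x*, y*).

Thus x* = (3·P_y/P_x)² — independent of M — with the rest of income spent on y.
Plugging in: x* = (3·3.92/3)² = 15.3664, y* = 32.6278.

x* = 15.3664, y* = 32.6278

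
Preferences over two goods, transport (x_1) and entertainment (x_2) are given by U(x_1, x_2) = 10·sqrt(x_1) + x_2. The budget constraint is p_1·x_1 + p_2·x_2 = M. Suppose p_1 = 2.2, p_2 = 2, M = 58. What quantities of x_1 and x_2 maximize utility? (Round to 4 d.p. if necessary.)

Utility is quasi-linear in x_2; the FOC for x_1 is 5/√x_1 = p_1/p_2.
Thus x_1* = (5·p_2/p_1)² — independent of M — with the rest of income spent on x_2.
Plugging in: x_1* = (5·2/2.2)² = 20.6612, x_2* = 6.2727.

x_1* = 20.6612, x_2* = 6.2727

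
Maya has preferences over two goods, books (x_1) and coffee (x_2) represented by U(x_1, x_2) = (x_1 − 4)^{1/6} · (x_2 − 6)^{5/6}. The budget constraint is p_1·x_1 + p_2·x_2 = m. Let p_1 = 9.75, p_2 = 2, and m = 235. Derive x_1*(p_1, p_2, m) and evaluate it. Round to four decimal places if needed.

x_1* = 7.1453

After buying the subsistence bundle (4, 6), a share 1/6 of the remaining income goes to x_1: x_1* = 4 + 1/6·(m − 4p_1 − 6p_2)/p_1.
Discretionary income = 235 − 4·9.75 − 6·2 = 184; x_1* = 4 + 1/6·184/9.75 = 7.1453.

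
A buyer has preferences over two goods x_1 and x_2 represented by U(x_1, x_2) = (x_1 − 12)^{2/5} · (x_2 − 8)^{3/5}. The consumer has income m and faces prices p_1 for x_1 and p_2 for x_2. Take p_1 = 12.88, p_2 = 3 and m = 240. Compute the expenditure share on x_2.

This is Cobb-Douglas in (x_1−12, x_2−8): tangency gives 0.4·p_2·(x_2−8) = 0.6·p_1·(x_1−12).
After buying the subsistence bundle (12, 8), a share 0.4 of the remaining income goes to x_1: x_1* = 12 + 0.4·(m − 12p_1 − 8p_2)/p_1.
Discretionary income = 240 − 12·12.88 − 8·3 = 61.44; x_1* = 12 + 0.4·61.44/12.88 = 13.9081; x_2* = 8 + 0.6·61.44/3 = 20.288.
Expenditure on x_2: 3·20.288 = 60.864; share = 0.2536.

share on x_2 = 0.2536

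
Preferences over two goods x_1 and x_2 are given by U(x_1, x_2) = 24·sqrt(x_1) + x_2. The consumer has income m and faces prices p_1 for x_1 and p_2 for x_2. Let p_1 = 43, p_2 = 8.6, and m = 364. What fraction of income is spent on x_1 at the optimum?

Utility is quasi-linear in x_2; the FOC for x_1 is 12/√x_1 = p_1/p_2.
Solve: √x_1 = 12·p_2/p_1, so x_1*(p_1,p_2) = (12·p_2/p_1)², and x_2* = (m − p_1·x_1*)/p_2.
Plugging in: x_1* = (12·8.6/43)² = 5.76, x_2* = 13.5256.
Expenditure on x_1: 43·5.76 = 247.68; share = 0.6804.

share on x_1 = 0.6804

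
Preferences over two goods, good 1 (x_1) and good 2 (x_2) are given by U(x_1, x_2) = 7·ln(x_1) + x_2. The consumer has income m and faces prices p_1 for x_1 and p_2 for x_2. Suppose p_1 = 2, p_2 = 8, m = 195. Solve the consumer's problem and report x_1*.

x_1* = 28

MU_x_1 = 7/x_1, MU_x_2 = 1. Tangency: 7/x_1 = p_1/p_2.
So x_1*(p_1,p_2) = 7·p_2/p_1, independent of income; and x_2* = (m − 7·p_2)/p_2.
At the given prices: x_1* = 7·8/2 = 28.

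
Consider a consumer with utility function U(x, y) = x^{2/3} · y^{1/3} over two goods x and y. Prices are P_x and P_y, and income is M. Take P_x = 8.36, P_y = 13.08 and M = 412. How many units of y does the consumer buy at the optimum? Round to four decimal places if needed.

y* = 10.4995

MU_x/MU_y = (2/3·y)/(1/3·x); tangency sets this equal to P_x/P_y.
Rearranging, P_y·y = (1/2)·P_x·x. Substituting into the budget gives P_x·x·(1 + (1/2)) = M.
Demand: x*(P_x,P_y,M) = 2/3·M/P_x and y* = 1/3·M/P_y.
At P_x=8.36, P_y=13.08, M=412: y* = 1/3·412/13.08 = 10.4995.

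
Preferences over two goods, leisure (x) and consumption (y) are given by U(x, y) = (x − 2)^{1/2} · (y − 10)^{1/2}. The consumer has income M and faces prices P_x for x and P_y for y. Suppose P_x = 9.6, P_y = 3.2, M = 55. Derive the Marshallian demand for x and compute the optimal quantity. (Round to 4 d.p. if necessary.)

x* = 2.1979

Let x' = x−2, y' = y−10. MRS = y'/x' = P_x/P_y.
After buying the subsistence bundle (2, 10), a share 0.5 of the remaining income goes to x: x* = 2 + 0.5·(M − 2P_x − 10P_y)/P_x.
Discretionary income = 55 − 2·9.6 − 10·3.2 = 3.8; x* = 2 + 0.5·3.8/9.6 = 2.1979.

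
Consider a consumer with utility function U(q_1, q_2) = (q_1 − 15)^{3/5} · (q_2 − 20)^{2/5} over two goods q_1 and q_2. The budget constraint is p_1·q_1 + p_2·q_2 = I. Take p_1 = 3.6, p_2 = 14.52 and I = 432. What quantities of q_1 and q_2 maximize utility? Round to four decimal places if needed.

This is Cobb-Douglas in (q_1−15, q_2−20): tangency gives 0.6·p_2·(q_2−20) = 0.4·p_1·(q_1−15).
Substituting into the budget: q_1* = 15 + 0.6·(I − 15·p_1 − 20·p_2)/p_1, and q_2* = 20 + 0.4·(…)/p_2.
Discretionary income = 432 − 15·3.6 − 20·14.52 = 87.6; q_1* = 15 + 0.6·87.6/3.6 = 29.6; q_2* = 20 + 0.4·87.6/14.52 = 22.4132.

q_1* = 29.6, q_2* = 22.4132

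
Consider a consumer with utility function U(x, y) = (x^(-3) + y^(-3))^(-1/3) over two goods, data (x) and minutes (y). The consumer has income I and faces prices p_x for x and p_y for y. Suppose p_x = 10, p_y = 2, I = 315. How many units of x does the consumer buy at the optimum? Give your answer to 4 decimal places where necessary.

From the CES first-order condition, (y/x)^(4) = p_x/p_y.
Hence y/x = (p_x/p_y)^(1/(4)), i.e. raised to the 0.25 power.
With the ratio pinned down, the budget gives x* = I/(p_x + p_y·(y/x)) and y* = (y/x)·x*.
Numerically y/x = 1.495349, so x* = 315/(10 + 2·1.495349) = 24.2481.

x* = 24.2481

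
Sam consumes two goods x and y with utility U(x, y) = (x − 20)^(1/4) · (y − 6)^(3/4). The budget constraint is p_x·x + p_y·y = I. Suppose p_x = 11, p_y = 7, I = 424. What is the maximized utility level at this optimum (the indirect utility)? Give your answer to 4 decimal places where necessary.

V = 11.7794

Let x' = x−20, y' = y−6. MRS = (1/3)·y'/x' = p_x/p_y.
Substituting into the budget: x* = 20 + 0.25·(I − 20·p_x − 6·p_y)/p_x, and y* = 6 + 0.75·(…)/p_y.
Discretionary income = 424 − 20·11 − 6·7 = 162; x* = 20 + 0.25·162/11 = 23.6818; y* = 6 + 0.75·162/7 = 23.3571.
Utility at the optimum: U(23.6818, 23.3571) = 11.7794.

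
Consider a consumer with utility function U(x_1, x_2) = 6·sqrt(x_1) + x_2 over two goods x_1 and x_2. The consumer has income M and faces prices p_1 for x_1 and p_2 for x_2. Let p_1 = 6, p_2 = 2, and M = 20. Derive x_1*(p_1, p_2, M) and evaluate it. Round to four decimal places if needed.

Set MRS = p_1/p_2: 3·x_1^(−1/2) = p_1/p_2.
Thus x_1* = (3·p_2/p_1)² — independent of M — with the rest of income spent on x_2.
Plugging in: x_1* = (3·2/6)² = 1.

x_1* = 1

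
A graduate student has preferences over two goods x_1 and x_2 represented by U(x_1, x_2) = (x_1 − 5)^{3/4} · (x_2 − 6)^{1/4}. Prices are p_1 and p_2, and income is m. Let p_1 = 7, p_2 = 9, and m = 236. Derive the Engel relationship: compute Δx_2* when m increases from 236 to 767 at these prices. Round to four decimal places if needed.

Δx_2* = 14.75

Let x_1' = x_1−5, x_2' = x_2−6. MRS = 3·x_2'/x_1' = p_1/p_2.
Substituting into the budget: x_1* = 5 + 0.75·(m − 5·p_1 − 6·p_2)/p_1, and x_2* = 6 + 0.25·(…)/p_2.
Discretionary income = 236 − 5·7 − 6·9 = 147; x_2* = 6 + 0.25·147/9 = 10.0833.
At m' = 767: x_2* = 24.8333. Change: 24.8333 − 10.0833 = 14.75.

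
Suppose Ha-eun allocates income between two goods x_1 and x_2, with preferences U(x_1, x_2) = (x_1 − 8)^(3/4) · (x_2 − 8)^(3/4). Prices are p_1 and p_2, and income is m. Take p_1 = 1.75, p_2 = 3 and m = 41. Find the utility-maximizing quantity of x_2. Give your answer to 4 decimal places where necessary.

x_2* = 8.5

Substituting into the budget: x_1* = 8 + 0.5·(m − 8·p_1 − 8·p_2)/p_1, and x_2* = 8 + 0.5·(…)/p_2.
Discretionary income = 41 − 8·1.75 − 8·3 = 3; x_2* = 8 + 0.5·3/3 = 8.5.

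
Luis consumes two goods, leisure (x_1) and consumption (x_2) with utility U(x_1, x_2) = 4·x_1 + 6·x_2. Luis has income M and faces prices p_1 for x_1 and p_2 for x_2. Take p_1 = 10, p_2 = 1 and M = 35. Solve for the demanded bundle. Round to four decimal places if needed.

x_1* = 0, x_2* = 35

Perfect substitutes: compare marginal utility per dollar. 4/p_1 vs 6/p_2 → 0.4 vs 6.
x_2 gives more utility per dollar, so spend all income on x_2: x_2* = M/p_2, x_1* = 0.
Numerically: x_1* = 0, x_2* = 35.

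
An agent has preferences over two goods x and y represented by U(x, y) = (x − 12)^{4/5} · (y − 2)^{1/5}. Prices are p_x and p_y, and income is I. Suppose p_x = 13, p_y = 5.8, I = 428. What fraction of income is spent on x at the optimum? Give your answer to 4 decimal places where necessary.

share on x = 0.8512

MRS = 4·(y−2)/(x−12). Tangency with p_x/p_y gives y−2 = (1/4)·(p_x/p_y)·(x−12).
Substituting into the budget: x* = 12 + 0.8·(I − 12·p_x − 2·p_y)/p_x, and y* = 2 + 0.2·(…)/p_y.
Discretionary income = 428 − 12·13 − 2·5.8 = 260.4; x* = 12 + 0.8·260.4/13 = 28.0246; y* = 2 + 0.2·260.4/5.8 = 10.9793.
Expenditure on x: 13·28.0246 = 364.32; share = 0.8512.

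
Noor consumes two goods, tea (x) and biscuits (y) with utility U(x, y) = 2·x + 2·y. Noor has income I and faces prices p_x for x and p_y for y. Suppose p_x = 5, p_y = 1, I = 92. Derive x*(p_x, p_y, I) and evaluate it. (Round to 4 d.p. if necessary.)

x* = 0

y gives more utility per dollar, so spend all income on y: y* = I/p_y, x* = 0.
Numerically: x* = 0, y* = 92.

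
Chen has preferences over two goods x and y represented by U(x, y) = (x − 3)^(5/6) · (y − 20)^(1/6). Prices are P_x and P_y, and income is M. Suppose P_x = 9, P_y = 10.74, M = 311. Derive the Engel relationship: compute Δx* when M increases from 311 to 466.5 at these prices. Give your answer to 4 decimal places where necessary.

Let x' = x−3, y' = y−20. MRS = 5·y'/x' = P_x/P_y.
After buying the subsistence bundle (3, 20), a share 5/6 of the remaining income goes to x: x* = 3 + 5/6·(M − 3P_x − 20P_y)/P_x.
Discretionary income = 311 − 3·9 − 20·10.74 = 69.2; x* = 3 + 5/6·69.2/9 = 9.4074.
At M' = 466.5: x* = 23.8056. Change: 23.8056 − 9.4074 = 14.3981.

Δx* = 14.3981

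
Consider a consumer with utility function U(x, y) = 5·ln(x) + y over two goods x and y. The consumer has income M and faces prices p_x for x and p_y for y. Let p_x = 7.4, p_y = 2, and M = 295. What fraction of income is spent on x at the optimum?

share on x = 0.0339

MU_x = 5/x, MU_y = 1. Tangency: 5/x = p_x/p_y.
So x*(p_x,p_y) = 5·p_y/p_x, independent of income; and y* = (M − 5·p_y)/p_y.
At the given prices: x* = 5·2/7.4 = 1.3514, and y* = 142.5.
Expenditure on x: 7.4·1.3514 = 10; share = 0.0339.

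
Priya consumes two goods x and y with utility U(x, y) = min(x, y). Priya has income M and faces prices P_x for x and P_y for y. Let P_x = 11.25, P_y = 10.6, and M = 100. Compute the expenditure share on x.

share on x = 0.5149

With perfect complements, no substitution: consume in ratio x:y = 1:1.
Budget: P_x·x + P_y·x = M, so (P_x + P_y)·x = M.
Demand: x*(P_x,P_y,M) = M/(P_x + P_y), y* = M/(P_x + P_y).
Here 11.25 + 10.6 = 21.85, giving x* = 4.5767 and y* = 4.5767.
Expenditure on x: 11.25·4.5767 = 51.4874; share = 0.5149.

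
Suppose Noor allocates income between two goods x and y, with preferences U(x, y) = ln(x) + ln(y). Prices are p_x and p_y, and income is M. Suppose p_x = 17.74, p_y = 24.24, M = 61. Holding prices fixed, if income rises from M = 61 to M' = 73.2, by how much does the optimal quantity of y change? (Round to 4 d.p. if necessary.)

Δy* = 0.2517

At p_x=17.74, p_y=24.24, M=61: y* = 0.5·61/24.24 = 1.2583.
At M' = 73.2: y* = 1.5099. Change: 1.5099 − 1.2583 = 0.2517.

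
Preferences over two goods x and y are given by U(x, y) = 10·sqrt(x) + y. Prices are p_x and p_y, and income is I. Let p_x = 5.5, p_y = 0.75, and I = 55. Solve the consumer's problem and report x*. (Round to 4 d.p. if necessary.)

x* = 0.4649

MU_x = 5/√x, MU_y = 1. Tangency: 5/√x = p_x/p_y.
Solve: √x = 5·p_y/p_x, so x*(p_x,p_y) = (5·p_y/p_x)², and y* = (I − p_x·x*)/p_y.
Plugging in: x* = (5·0.75/5.5)² = 0.4649.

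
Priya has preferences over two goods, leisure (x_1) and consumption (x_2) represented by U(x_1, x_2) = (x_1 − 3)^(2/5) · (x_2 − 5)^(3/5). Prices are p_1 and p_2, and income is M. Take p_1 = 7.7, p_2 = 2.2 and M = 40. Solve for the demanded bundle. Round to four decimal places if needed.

x_1* = 3.3065, x_2* = 6.6091

This is Cobb-Douglas in (x_1−3, x_2−5): tangency gives 0.4·p_2·(x_2−5) = 0.6·p_1·(x_1−3).
After buying the subsistence bundle (3, 5), a share 0.4 of the remaining income goes to x_1: x_1* = 3 + 0.4·(M − 3p_1 − 5p_2)/p_1.
Discretionary income = 40 − 3·7.7 − 5·2.2 = 5.9; x_1* = 3 + 0.4·5.9/7.7 = 3.3065; x_2* = 5 + 0.6·5.9/2.2 = 6.6091.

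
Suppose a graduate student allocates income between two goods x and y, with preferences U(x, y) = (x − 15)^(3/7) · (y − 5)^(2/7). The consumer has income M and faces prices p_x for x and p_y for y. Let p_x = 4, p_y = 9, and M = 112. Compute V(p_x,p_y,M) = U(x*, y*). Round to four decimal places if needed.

This is Cobb-Douglas in (x−15, y−5): tangency gives 3/7·p_y·(y−5) = 2/7·p_x·(x−15).
After buying the subsistence bundle (15, 5), a share 0.6 of the remaining income goes to x: x* = 15 + 0.6·(M − 15p_x − 5p_y)/p_x.
Discretionary income = 112 − 15·4 − 5·9 = 7; x* = 15 + 0.6·7/4 = 16.05; y* = 5 + 0.4·7/9 = 5.3111.
Utility at the optimum: U(16.05, 5.3111) = 0.7315.

V = 0.7315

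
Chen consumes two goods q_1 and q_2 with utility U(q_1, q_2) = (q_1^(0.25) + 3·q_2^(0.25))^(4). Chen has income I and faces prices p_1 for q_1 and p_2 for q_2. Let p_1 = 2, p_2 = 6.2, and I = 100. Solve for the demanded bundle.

q_1* = 12.6027, q_2* = 12.0636

MU_q_1 ∝ q_1^(-0.75), MU_q_2 ∝ 3·q_2^(-0.75), so MRS = (1/3)·(q_2/q_1)^(0.75) = p_1/p_2.
Solve for the ratio: q_2/q_1 = [3·p_1/p_2]^(4/3).
Substitute q_2 = (q_2/q_1)·q_1 into the budget: q_1* = I/(p_1 + p_2·(q_2/q_1)).
Numerically q_2/q_1 = 0.957222, so q_1* = 100/(2 + 6.2·0.957222) = 12.6027 and q_2* = 0.957222·12.6027 = 12.0636.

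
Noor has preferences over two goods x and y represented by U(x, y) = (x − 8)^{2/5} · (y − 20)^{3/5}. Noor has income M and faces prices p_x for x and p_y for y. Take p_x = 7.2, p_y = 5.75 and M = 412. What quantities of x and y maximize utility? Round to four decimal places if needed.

x* = 21.3, y* = 44.9809

This is Cobb-Douglas in (x−8, y−20): tangency gives 0.4·p_y·(y−20) = 0.6·p_x·(x−8).
After buying the subsistence bundle (8, 20), a share 0.4 of the remaining income goes to x: x* = 8 + 0.4·(M − 8p_x − 20p_y)/p_x.
Discretionary income = 412 − 8·7.2 − 20·5.75 = 239.4; x* = 8 + 0.4·239.4/7.2 = 21.3; y* = 20 + 0.6·239.4/5.75 = 44.9809.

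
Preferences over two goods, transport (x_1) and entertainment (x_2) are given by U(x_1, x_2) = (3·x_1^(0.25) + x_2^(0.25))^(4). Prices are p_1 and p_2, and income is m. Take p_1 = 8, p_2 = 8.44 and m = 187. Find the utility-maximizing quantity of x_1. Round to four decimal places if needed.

MRS = MU_x_1/MU_x_2 = 3·(x_2/x_1)^(0.75). Set equal to p_1/p_2.
Hence x_2/x_1 = ((1/3)·p_1/p_2)^(1/(0.75)), i.e. raised to the 4/3 power.
Substitute x_2 = (x_2/x_1)·x_1 into the budget: x_1* = m/(p_1 + p_2·(x_2/x_1)).
Numerically x_2/x_1 = 0.215196, so x_1* = 187/(8 + 8.44·0.215196) = 19.05.

x_1* = 19.05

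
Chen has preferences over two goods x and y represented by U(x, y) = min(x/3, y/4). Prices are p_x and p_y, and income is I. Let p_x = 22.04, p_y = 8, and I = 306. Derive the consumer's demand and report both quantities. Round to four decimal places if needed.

With perfect complements, no substitution: consume in ratio x:y = 3:4.
Budget: p_x·x + p_y·(4/3)·x = I, so (3·p_x + 4·p_y)·x = 3·I.
Demand: x*(p_x,p_y,I) = 3·I/(3·p_x + 4·p_y), y* = 4·I/(3·p_x + 4·p_y).
Here 3·22.04 + 4·8 = 98.12, giving x* = 9.3559 and y* = 12.4745.

x* = 9.3559, y* = 12.4745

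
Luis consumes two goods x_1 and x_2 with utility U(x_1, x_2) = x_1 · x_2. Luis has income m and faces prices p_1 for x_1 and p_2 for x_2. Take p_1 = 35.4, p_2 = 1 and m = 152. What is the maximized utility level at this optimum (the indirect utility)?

V = 163.1638

The MRS is x_2/x_1. Set MRS = p_1/p_2.
So p_2·x_2 = p_1·x_1; combined with the budget, a share 0.5 of income goes to x_1.
Demand: x_1*(p_1,p_2,m) = 0.5·m/p_1 and x_2* = 0.5·m/p_2.
At p_1=35.4, p_2=1, m=152: x_1* = 0.5·152/35.4 = 2.1469, x_2* = 76.
Utility at the optimum: U(2.1469, 76) = 163.1638.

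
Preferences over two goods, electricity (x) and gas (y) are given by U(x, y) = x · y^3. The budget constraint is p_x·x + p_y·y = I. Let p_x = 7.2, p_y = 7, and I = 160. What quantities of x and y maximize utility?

Tangency: MRS = (1/3)·y/x = p_x/p_y.
Rearranging, p_y·y = 3·p_x·x. Substituting into the budget gives p_x·x·(1 + 3) = I.
Demand: x*(p_x,p_y,I) = 0.25·I/p_x and y* = 0.75·I/p_y.
At p_x=7.2, p_y=7, I=160: x* = 0.25·160/7.2 = 5.5556, y* = 17.1429.

x* = 5.5556, y* = 17.1429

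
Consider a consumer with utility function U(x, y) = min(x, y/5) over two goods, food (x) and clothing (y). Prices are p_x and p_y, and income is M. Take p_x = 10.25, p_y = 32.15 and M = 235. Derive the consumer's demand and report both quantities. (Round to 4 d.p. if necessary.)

With perfect complements, no substitution: consume in ratio x:y = 1:5.
Budget: p_x·x + p_y·5·x = M, so (p_x + 5·p_y)·x = M.
Demand: x*(p_x,p_y,M) = M/(p_x + 5·p_y), y* = 5·M/(p_x + 5·p_y).
Here 10.25 + 5·32.15 = 171, giving x* = 1.3743 and y* = 6.8713.

x* = 1.3743, y* = 6.8713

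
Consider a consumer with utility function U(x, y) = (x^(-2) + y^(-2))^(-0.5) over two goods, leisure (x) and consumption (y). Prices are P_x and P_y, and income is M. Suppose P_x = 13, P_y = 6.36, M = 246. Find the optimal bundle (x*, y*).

MU_x ∝ x^(-3), MU_y ∝ y^(-3), so MRS = (y/x)^(3) = P_x/P_y.
Hence y/x = (P_x/P_y)^(1/(3)), i.e. raised to the 1/3 power.
Substitute y = (y/x)·x into the budget: x* = M/(P_x + P_y·(y/x)).
Numerically y/x = 1.269099, so x* = 246/(13 + 6.36·1.269099) = 11.6746 and y* = 1.269099·11.6746 = 14.8162.

x* = 11.6746, y* = 14.8162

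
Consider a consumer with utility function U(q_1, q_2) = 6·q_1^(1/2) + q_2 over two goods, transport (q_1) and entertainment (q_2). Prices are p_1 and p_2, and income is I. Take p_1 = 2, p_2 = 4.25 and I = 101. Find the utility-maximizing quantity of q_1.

MU_q_1 = 3/√q_1, MU_q_2 = 1. Tangency: 3/√q_1 = p_1/p_2.
Thus q_1* = (3·p_2/p_1)² — independent of I — with the rest of income spent on q_2.
Plugging in: q_1* = (3·4.25/2)² = 40.6406.

q_1* = 40.6406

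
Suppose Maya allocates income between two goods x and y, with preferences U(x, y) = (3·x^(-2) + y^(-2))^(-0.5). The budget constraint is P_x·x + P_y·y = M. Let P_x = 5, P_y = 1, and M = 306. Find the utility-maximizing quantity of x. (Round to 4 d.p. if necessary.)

x* = 49.4695

With the ratio pinned down, the budget gives x* = M/(P_x + P_y·(y/x)) and y* = (y/x)·x*.
Numerically y/x = 1.185631, so x* = 306/(5 + 1·1.185631) = 49.4695.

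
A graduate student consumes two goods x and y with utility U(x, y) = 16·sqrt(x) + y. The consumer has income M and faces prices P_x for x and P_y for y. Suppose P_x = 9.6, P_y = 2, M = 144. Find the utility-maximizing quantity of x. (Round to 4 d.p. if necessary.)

x* = 2.7778

Utility is quasi-linear in y; the FOC for x is 8/√x = P_x/P_y.
Solve: √x = 8·P_y/P_x, so x*(P_x,P_y) = (8·P_y/P_x)², and y* = (M − P_x·x*)/P_y.
Plugging in: x* = (8·2/9.6)² = 2.7778.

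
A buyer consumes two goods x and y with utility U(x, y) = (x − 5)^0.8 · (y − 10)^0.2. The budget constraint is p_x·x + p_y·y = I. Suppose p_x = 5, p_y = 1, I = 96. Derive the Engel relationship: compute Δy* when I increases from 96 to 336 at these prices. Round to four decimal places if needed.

Δy* = 48

This is Cobb-Douglas in (x−5, y−10): tangency gives 0.8·p_y·(y−10) = 0.2·p_x·(x−5).
After buying the subsistence bundle (5, 10), a share 0.8 of the remaining income goes to x: x* = 5 + 0.8·(I − 5p_x − 10p_y)/p_x.
Discretionary income = 96 − 5·5 − 10·1 = 61; y* = 10 + 0.2·61/1 = 22.2.
At I' = 336: y* = 70.2. Change: 70.2 − 22.2 = 48.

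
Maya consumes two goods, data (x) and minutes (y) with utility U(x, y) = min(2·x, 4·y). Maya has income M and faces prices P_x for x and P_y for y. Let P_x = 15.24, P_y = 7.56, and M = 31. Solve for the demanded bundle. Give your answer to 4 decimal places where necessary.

x* = 1.6299, y* = 0.8149

Demand: x*(P_x,P_y,M) = 4·M/(4·P_x + 2·P_y), y* = 2·M/(4·P_x + 2·P_y).
Here 4·15.24 + 2·7.56 = 76.08, giving x* = 1.6299 and y* = 0.8149.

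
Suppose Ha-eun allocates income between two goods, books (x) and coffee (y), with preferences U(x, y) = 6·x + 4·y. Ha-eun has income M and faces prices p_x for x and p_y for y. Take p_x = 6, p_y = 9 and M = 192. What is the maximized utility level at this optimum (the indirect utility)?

Perfect substitutes: compare marginal utility per dollar. 6/p_x vs 4/p_y → 1 vs 0.4444.
x gives more utility per dollar, so spend all income on x: x* = M/p_x, y* = 0.
Numerically: x* = 32, y* = 0.
Utility at the optimum: U(32, 0) = 192.

V = 192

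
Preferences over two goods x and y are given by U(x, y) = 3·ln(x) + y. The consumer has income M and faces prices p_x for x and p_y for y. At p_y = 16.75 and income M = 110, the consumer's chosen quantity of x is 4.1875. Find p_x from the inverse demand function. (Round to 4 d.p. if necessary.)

MU_x = 3/x, MU_y = 1. Tangency: 3/x = p_x/p_y.
So x*(p_x,p_y) = 3·p_y/p_x, independent of income; and y* = (M − 3·p_y)/p_y.
Set x* = 4.1875 in the demand function and solve for p_x: p_x = 12.

p_x = 12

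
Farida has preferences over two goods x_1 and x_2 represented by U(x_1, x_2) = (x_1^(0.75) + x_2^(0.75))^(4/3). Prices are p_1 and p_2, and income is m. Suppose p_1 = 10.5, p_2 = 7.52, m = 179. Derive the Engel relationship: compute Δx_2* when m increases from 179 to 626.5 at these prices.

MRS = MU_x_1/MU_x_2 = (x_2/x_1)^(0.25). Set equal to p_1/p_2.
Hence x_2/x_1 = (p_1/p_2)^(1/(0.25)), i.e. raised to the 4 power.
With the ratio pinned down, the budget gives x_1* = m/(p_1 + p_2·(x_2/x_1)) and x_2* = (x_2/x_1)·x_1*.
Numerically x_2/x_1 = 3.800895, so x_1* = 179/(10.5 + 7.52·3.800895) = 4.58 and x_2* = 3.800895·4.58 = 17.4082.
At m' = 626.5: x_2* = 60.9287. Change: 60.9287 − 17.4082 = 43.5205.

Δx_2* = 43.5205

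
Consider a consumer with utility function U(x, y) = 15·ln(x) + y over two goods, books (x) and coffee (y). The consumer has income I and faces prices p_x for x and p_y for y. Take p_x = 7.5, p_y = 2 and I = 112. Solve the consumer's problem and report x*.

MU_x = 15/x, MU_y = 1. Tangency: 15/x = p_x/p_y.
So x*(p_x,p_y) = 15·p_y/p_x, independent of income; and y* = (I − 15·p_y)/p_y.
At the given prices: x* = 15·2/7.5 = 4.

x* = 4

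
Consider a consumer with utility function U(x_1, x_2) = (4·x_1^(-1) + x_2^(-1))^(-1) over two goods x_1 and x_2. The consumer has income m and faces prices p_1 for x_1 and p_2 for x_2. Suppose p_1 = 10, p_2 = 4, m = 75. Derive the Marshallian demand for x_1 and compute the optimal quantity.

Substitute x_2 = (x_2/x_1)·x_1 into the budget: x_1* = m/(p_1 + p_2·(x_2/x_1)).
Numerically x_2/x_1 = 0.790569, so x_1* = 75/(10 + 4·0.790569) = 5.6981.

x_1* = 5.6981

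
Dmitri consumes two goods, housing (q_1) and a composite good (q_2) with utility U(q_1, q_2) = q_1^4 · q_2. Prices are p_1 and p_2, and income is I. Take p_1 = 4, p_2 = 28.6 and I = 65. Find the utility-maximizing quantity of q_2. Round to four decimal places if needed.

q_2* = 0.4545

Demand: q_1*(p_1,p_2,I) = 0.8·I/p_1 and q_2* = 0.2·I/p_2.
At p_1=4, p_2=28.6, I=65: q_2* = 0.2·65/28.6 = 0.4545.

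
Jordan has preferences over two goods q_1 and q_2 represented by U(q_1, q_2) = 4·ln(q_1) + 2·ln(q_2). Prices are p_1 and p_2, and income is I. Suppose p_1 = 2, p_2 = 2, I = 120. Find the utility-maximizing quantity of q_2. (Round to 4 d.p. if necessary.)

MU_q_1/MU_q_2 = (4·q_2)/(2·q_1); tangency sets this equal to p_1/p_2.
So 4·p_2·q_2 = 2·p_1·q_1; combined with the budget, a share 2/3 of income goes to q_1.
Demand: q_1*(p_1,p_2,I) = 2/3·I/p_1 and q_2* = 1/3·I/p_2.
At p_1=2, p_2=2, I=120: q_2* = 1/3·120/2 = 20.

q_2* = 20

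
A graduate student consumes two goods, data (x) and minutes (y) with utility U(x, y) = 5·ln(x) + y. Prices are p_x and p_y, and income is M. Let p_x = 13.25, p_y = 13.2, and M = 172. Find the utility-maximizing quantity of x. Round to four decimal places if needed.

Set MRS = p_x/p_y: (5/x)/1 = p_x/p_y.
So x*(p_x,p_y) = 5·p_y/p_x, independent of income; and y* = (M − 5·p_y)/p_y.
At the given prices: x* = 5·13.2/13.25 = 4.9811.

x* = 4.9811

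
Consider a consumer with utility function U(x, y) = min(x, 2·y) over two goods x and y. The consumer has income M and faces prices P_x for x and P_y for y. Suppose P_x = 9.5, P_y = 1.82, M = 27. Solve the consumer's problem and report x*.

x* = 2.5937

With perfect complements, no substitution: consume in ratio x:y = 2:1.
Budget: P_x·x + P_y·(1/2)·x = M, so (2·P_x + P_y)·x = 2·M.
Demand: x*(P_x,P_y,M) = 2·M/(2·P_x + P_y), y* = M/(2·P_x + P_y).
Here 2·9.5 + 1.82 = 20.82, giving x* = 2.5937.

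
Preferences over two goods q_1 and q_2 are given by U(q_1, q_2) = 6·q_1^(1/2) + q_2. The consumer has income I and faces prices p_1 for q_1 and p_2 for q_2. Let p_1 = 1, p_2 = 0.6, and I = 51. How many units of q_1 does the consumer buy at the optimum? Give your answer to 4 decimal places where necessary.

MU_q_1 = 3/√q_1, MU_q_2 = 1. Tangency: 3/√q_1 = p_1/p_2.
Thus q_1* = (3·p_2/p_1)² — independent of I — with the rest of income spent on q_2.
Plugging in: q_1* = (3·0.6/1)² = 3.24.

q_1* = 3.24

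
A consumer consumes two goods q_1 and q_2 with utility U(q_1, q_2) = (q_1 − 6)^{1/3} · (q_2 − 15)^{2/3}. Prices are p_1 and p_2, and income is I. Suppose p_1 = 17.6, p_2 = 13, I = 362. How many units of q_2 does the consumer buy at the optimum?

Discretionary income = 362 − 6·17.6 − 15·13 = 61.4; q_2* = 15 + 2/3·61.4/13 = 18.1487.

q_2* = 18.1487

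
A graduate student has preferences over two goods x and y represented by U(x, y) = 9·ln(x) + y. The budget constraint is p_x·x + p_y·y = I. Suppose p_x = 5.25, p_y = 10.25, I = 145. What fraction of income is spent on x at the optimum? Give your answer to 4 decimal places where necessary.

MU_x = 9/x, MU_y = 1. Tangency: 9/x = p_x/p_y.
So x*(p_x,p_y) = 9·p_y/p_x, independent of income; and y* = (I − 9·p_y)/p_y.
At the given prices: x* = 9·10.25/5.25 = 17.5714, and y* = 5.1463.
Expenditure on x: 5.25·17.5714 = 92.25; share = 0.6362.

share on x = 0.6362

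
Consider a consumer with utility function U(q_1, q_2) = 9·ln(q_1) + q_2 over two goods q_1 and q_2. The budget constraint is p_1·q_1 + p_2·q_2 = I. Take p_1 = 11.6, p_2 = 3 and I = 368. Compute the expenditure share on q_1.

Set MRS = p_1/p_2: (9/q_1)/1 = p_1/p_2.
So q_1*(p_1,p_2) = 9·p_2/p_1, independent of income; and q_2* = (I − 9·p_2)/p_2.
At the given prices: q_1* = 9·3/11.6 = 2.3276, and q_2* = 113.6667.
Expenditure on q_1: 11.6·2.3276 = 27; share = 0.0734.

share on q_1 = 0.0734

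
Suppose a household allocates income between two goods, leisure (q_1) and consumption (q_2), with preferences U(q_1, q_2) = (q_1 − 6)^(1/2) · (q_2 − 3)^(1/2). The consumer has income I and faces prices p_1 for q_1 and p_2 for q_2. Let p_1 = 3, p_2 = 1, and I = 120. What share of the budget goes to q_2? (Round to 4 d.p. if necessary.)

share on q_2 = 0.4375

Substituting into the budget: q_1* = 6 + 0.5·(I − 6·p_1 − 3·p_2)/p_1, and q_2* = 3 + 0.5·(…)/p_2.
Discretionary income = 120 − 6·3 − 3·1 = 99; q_1* = 6 + 0.5·99/3 = 22.5; q_2* = 3 + 0.5·99/1 = 52.5.
Expenditure on q_2: 1·52.5 = 52.5; share = 0.4375.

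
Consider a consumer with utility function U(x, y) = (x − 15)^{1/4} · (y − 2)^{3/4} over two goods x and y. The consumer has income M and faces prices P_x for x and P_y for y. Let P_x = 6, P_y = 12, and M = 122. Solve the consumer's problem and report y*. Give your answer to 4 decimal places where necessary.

y* = 2.5

MRS = (1/3)·(y−2)/(x−15). Tangency with P_x/P_y gives y−2 = 3·(P_x/P_y)·(x−15).
Substituting into the budget: x* = 15 + 0.25·(M − 15·P_x − 2·P_y)/P_x, and y* = 2 + 0.75·(…)/P_y.
Discretionary income = 122 − 15·6 − 2·12 = 8; y* = 2 + 0.75·8/12 = 2.5.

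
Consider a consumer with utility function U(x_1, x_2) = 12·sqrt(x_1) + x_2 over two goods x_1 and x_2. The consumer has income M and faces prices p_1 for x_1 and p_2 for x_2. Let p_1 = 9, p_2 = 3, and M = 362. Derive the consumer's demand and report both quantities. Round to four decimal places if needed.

MU_x_1 = 6/√x_1, MU_x_2 = 1. Tangency: 6/√x_1 = p_1/p_2.
Thus x_1* = (6·p_2/p_1)² — independent of M — with the rest of income spent on x_2.
Plugging in: x_1* = (6·3/9)² = 4, x_2* = 108.6667.

x_1* = 4, x_2* = 108.6667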